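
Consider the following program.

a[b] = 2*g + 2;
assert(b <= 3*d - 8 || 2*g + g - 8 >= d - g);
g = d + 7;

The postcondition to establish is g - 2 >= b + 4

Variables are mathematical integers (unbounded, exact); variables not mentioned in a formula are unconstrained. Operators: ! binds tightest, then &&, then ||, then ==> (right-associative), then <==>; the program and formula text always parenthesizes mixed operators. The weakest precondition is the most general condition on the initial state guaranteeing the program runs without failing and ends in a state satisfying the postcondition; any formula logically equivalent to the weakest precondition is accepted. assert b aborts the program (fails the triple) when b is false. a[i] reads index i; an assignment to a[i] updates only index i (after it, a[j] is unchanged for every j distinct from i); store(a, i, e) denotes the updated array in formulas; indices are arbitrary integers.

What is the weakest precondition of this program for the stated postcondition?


Working backward. After the program, the postcondition g - 2 >= b + 4 must hold; in canonical form it is g >= b + 6.
Before g := d + 7: d >= b - 1
Before assert b <= 3*d - 8 || 2*g + g - 8 >= d - g: (b <= 3*d - 8 || 4*g >= d + 8) && d >= b - 1
Before a[b] := 2*g + 2: (b <= 3*d - 8 || 4*g >= d + 8) && d >= b - 1
Answer: WP = (b <= 3*d - 8 || 4*g >= d + 8) && d >= b - 1


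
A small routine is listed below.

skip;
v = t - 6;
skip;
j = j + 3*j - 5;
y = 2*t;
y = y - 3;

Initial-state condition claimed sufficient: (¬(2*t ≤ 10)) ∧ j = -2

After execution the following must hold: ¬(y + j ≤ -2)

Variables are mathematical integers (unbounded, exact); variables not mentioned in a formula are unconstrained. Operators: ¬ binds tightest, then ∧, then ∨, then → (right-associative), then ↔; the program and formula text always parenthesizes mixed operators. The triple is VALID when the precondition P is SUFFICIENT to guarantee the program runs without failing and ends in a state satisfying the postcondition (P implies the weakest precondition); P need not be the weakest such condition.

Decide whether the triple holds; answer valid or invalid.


Working backward. After the program, the postcondition ¬(y + j ≤ -2) must hold; in canonical form it is ¬(j + y ≤ -2).
Before y := y - 3: ¬(j + y ≤ 1)
Before y := 2*t: ¬(j + 2*t ≤ 1)
Before j := j + 3*j - 5: ¬(4*j + 2*t ≤ 6)
Before skip: ¬(4*j + 2*t ≤ 6)
Before v := t - 6: ¬(4*j + 2*t ≤ 6)
Before skip: ¬(4*j + 2*t ≤ 6)
The weakest precondition is ¬(4*j + 2*t ≤ 6).
Check whether (¬(2*t ≤ 10)) ∧ j = -2 implies it.
Countermodel: at the initial state j = -2, t = 6, the precondition holds but the weakest precondition fails.
Answer: invalid


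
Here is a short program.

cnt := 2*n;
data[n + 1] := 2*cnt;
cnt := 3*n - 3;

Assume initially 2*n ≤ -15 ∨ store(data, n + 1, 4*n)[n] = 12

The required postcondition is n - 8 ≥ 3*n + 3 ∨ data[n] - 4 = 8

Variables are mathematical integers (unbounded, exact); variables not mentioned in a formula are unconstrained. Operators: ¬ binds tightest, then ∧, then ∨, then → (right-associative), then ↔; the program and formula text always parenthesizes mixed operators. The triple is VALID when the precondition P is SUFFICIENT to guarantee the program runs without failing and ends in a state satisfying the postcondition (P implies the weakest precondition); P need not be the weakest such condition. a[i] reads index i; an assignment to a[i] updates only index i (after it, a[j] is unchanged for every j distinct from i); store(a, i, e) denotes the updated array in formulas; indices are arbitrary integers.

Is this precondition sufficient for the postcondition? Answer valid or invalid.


Working backward. After the program, the postcondition n - 8 ≥ 3*n + 3 ∨ data[n] - 4 = 8 must hold; in canonical form it is 2*n ≤ -11 ∨ data[n] = 12.
Before cnt := 3*n - 3: 2*n ≤ -11 ∨ data[n] = 12
Before data[n + 1] := 2*cnt: 2*n ≤ -11 ∨ store(data, n + 1, 2*cnt)[n] = 12
Before cnt := 2*n: 2*n ≤ -11 ∨ store(data, n + 1, 4*n)[n] = 12
The weakest precondition is 2*n ≤ -11 ∨ store(data, n + 1, 4*n)[n] = 12.
Check whether 2*n ≤ -15 ∨ store(data, n + 1, 4*n)[n] = 12 implies it.
Every state satisfying the precondition satisfies the weakest precondition: the implication holds.
Answer: valid


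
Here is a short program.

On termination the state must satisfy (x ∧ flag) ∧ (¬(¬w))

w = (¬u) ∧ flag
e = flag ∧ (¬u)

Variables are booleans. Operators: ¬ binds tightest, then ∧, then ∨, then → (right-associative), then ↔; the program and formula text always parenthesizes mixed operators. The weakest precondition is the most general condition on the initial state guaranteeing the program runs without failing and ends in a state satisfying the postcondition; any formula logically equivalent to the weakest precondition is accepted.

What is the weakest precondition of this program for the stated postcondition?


Working backward. After the program, the postcondition (x ∧ flag) ∧ (¬(¬w)) must hold; in canonical form it is x ∧ flag ∧ w.
Before e := flag ∧ (¬u): x ∧ flag ∧ w
Before w := (¬u) ∧ flag: x ∧ flag ∧ (¬u)
Answer: WP = x ∧ flag ∧ (¬u)


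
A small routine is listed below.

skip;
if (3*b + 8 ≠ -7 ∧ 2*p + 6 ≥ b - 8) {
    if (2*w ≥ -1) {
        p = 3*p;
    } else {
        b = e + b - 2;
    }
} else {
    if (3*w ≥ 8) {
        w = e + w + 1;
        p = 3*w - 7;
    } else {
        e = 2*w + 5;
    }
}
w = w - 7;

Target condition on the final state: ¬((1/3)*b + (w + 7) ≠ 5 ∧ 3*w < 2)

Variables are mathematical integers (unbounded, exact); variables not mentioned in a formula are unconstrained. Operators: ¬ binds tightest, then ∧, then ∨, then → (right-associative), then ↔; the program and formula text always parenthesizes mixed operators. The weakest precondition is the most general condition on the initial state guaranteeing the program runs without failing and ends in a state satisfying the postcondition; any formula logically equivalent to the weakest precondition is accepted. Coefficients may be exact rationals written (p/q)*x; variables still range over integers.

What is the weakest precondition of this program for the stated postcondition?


Working backward. After the program, the postcondition ¬((1/3)*b + (w + 7) ≠ 5 ∧ 3*w < 2) must hold; in canonical form it is ¬((1/3)*b + w ≠ -2 ∧ 3*w < 2).
Before w := w - 7: ¬((1/3)*b + w ≠ 5 ∧ 3*w < 23)
Then branch requires (2*w ≥ -1 → (¬((1/3)*b + w ≠ 5 ∧ 3*w < 23))) ∧ ((¬(2*w ≥ -1)) → (¬((1/3)*b + (1/3)*e + w ≠ 17/3 ∧ 3*w < 23))); else branch requires (3*w ≥ 8 → (¬((1/3)*b + e + w ≠ 4 ∧ 3*e + 3*w < 20))) ∧ ((¬(3*w ≥ 8)) → (¬((1/3)*b + w ≠ 5 ∧ 3*w < 23))).
Before the if: ((3*b ≠ -15 ∧ 2*p ≥ b - 14) → ((2*w ≥ -1 → (¬((1/3)*b + w ≠ 5 ∧ 3*w < 23))) ∧ ((¬(2*w ≥ -1)) → (¬((1/3)*b + (1/3)*e + w ≠ 17/3 ∧ 3*w < 23))))) ∧ ((¬(3*b ≠ -15 ∧ 2*p ≥ b - 14)) → ((3*w ≥ 8 → (¬((1/3)*b + e + w ≠ 4 ∧ 3*e + 3*w < 20))) ∧ ((¬(3*w ≥ 8)) → (¬((1/3)*b + w ≠ 5 ∧ 3*w < 23)))))
Before skip: ((3*b ≠ -15 ∧ 2*p ≥ b - 14) → ((2*w ≥ -1 → (¬((1/3)*b + w ≠ 5 ∧ 3*w < 23))) ∧ ((¬(2*w ≥ -1)) → (¬((1/3)*b + (1/3)*e + w ≠ 17/3 ∧ 3*w < 23))))) ∧ ((¬(3*b ≠ -15 ∧ 2*p ≥ b - 14)) → ((3*w ≥ 8 → (¬((1/3)*b + e + w ≠ 4 ∧ 3*e + 3*w < 20))) ∧ ((¬(3*w ≥ 8)) → (¬((1/3)*b + w ≠ 5 ∧ 3*w < 23)))))
Answer: WP = ((3*b ≠ -15 ∧ 2*p ≥ b - 14) → ((2*w ≥ -1 → (¬((1/3)*b + w ≠ 5 ∧ 3*w < 23))) ∧ ((¬(2*w ≥ -1)) → (¬((1/3)*b + (1/3)*e + w ≠ 17/3 ∧ 3*w < 23))))) ∧ ((¬(3*b ≠ -15 ∧ 2*p ≥ b - 14)) → ((3*w ≥ 8 → (¬((1/3)*b + e + w ≠ 4 ∧ 3*e + 3*w < 20))) ∧ ((¬(3*w ≥ 8)) → (¬((1/3)*b + w ≠ 5 ∧ 3*w < 23)))))


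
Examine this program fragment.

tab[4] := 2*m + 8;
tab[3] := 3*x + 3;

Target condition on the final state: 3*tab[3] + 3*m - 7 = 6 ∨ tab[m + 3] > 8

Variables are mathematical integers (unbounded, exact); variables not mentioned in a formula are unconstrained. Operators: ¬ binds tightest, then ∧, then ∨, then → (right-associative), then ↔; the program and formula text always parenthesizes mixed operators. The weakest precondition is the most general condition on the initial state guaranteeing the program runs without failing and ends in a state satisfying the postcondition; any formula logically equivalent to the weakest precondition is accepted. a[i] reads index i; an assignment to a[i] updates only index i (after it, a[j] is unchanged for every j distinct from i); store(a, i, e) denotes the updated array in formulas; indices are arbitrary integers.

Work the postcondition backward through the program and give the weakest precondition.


Working backward. After the program, the postcondition 3*tab[3] + 3*m - 7 = 6 ∨ tab[m + 3] > 8 must hold; in canonical form it is 3*tab[3] + 3*m = 13 ∨ tab[m + 3] > 8.
Before tab[3] := 3*x + 3: 3*m + 9*x = 4 ∨ store(tab, 3, 3*x + 3)[m + 3] > 8
Before tab[4] := 2*m + 8: 3*m + 9*x = 4 ∨ store(store(tab, 4, 2*m + 8), 3, 3*x + 3)[m + 3] > 8
Answer: WP = 3*m + 9*x = 4 ∨ store(store(tab, 4, 2*m + 8), 3, 3*x + 3)[m + 3] > 8


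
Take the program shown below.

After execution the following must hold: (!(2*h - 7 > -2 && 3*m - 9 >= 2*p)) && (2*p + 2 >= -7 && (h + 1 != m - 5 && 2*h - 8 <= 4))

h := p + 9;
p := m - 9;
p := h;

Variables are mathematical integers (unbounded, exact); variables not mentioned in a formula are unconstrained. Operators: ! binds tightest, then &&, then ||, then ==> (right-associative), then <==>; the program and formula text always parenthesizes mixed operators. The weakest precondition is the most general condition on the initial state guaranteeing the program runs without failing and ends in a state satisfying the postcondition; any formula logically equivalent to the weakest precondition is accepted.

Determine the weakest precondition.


Working backward. After the program, the postcondition (!(2*h - 7 > -2 && 3*m - 9 >= 2*p)) && (2*p + 2 >= -7 && (h + 1 != m - 5 && 2*h - 8 <= 4)) must hold; in canonical form it is (!(2*h > 5 && 3*m >= 2*p + 9)) && 2*p >= -9 && h != m - 6 && 2*h <= 12.
Before p := h: (!(2*h > 5 && 3*m >= 2*h + 9)) && 2*h >= -9 && h != m - 6 && 2*h <= 12
Before p := m - 9: (!(2*h > 5 && 3*m >= 2*h + 9)) && 2*h >= -9 && h != m - 6 && 2*h <= 12
Before h := p + 9: (!(2*p > -13 && 3*m >= 2*p + 27)) && 2*p >= -27 && p != m - 15 && 2*p <= -6
Answer: WP = (!(2*p > -13 && 3*m >= 2*p + 27)) && 2*p >= -27 && p != m - 15 && 2*p <= -6


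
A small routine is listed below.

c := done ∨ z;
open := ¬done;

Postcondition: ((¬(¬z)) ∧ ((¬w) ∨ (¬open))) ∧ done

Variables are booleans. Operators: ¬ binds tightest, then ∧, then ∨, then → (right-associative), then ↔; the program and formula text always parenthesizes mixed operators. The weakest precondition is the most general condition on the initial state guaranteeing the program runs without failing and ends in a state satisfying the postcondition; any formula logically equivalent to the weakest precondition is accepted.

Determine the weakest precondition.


Working backward. After the program, the postcondition ((¬(¬z)) ∧ ((¬w) ∨ (¬open))) ∧ done must hold; in canonical form it is z ∧ ((¬w) ∨ (¬open)) ∧ done.
Before open := ¬done: z ∧ ((¬w) ∨ done) ∧ done
Before c := done ∨ z: z ∧ ((¬w) ∨ done) ∧ done
Answer: WP = z ∧ ((¬w) ∨ done) ∧ done


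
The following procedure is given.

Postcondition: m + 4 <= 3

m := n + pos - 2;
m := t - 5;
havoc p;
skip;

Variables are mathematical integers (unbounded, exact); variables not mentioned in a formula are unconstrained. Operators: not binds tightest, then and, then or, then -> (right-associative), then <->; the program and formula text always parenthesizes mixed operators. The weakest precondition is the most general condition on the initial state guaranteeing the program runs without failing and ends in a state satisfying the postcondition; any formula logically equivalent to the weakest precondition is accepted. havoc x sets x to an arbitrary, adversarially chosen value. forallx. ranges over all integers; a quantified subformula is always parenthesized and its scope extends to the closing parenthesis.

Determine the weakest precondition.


Working backward. After the program, the postcondition m + 4 <= 3 must hold; in canonical form it is m <= -1.
Before skip: m <= -1
Before havoc p: m <= -1
Before m := t - 5: t <= 4
Before m := n + pos - 2: t <= 4
Answer: WP = t <= 4


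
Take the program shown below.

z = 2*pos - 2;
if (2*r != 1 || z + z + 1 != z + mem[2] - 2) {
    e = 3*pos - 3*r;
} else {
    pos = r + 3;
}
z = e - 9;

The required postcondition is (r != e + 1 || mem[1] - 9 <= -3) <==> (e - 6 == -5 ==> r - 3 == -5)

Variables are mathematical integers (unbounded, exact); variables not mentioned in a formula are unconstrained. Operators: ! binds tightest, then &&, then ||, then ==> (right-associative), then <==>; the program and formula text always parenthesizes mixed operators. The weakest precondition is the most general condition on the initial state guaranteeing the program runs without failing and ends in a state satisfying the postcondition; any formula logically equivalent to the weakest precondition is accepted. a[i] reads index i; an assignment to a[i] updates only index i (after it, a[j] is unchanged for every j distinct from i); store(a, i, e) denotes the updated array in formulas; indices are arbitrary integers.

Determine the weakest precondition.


Working backward. After the program, the postcondition (r != e + 1 || mem[1] - 9 <= -3) <==> (e - 6 == -5 ==> r - 3 == -5) must hold; in canonical form it is (r != e + 1 || mem[1] <= 6) <==> (e == 1 ==> r == -2).
Before z := e - 9: (r != e + 1 || mem[1] <= 6) <==> (e == 1 ==> r == -2)
Then branch requires (4*r != 3*pos + 1 || mem[1] <= 6) <==> (3*pos == 3*r + 1 ==> r == -2); else branch requires (r != e + 1 || mem[1] <= 6) <==> (e == 1 ==> r == -2).
Before the if: ((2*r != 1 || z != mem[2] - 3) ==> ((4*r != 3*pos + 1 || mem[1] <= 6) <==> (3*pos == 3*r + 1 ==> r == -2))) && ((!(2*r != 1 || z != mem[2] - 3)) ==> ((r != e + 1 || mem[1] <= 6) <==> (e == 1 ==> r == -2)))
Before z := 2*pos - 2: ((2*r != 1 || 2*pos != mem[2] - 1) ==> ((4*r != 3*pos + 1 || mem[1] <= 6) <==> (3*pos == 3*r + 1 ==> r == -2))) && ((!(2*r != 1 || 2*pos != mem[2] - 1)) ==> ((r != e + 1 || mem[1] <= 6) <==> (e == 1 ==> r == -2)))
Answer: WP = ((2*r != 1 || 2*pos != mem[2] - 1) ==> ((4*r != 3*pos + 1 || mem[1] <= 6) <==> (3*pos == 3*r + 1 ==> r == -2))) && ((!(2*r != 1 || 2*pos != mem[2] - 1)) ==> ((r != e + 1 || mem[1] <= 6) <==> (e == 1 ==> r == -2)))


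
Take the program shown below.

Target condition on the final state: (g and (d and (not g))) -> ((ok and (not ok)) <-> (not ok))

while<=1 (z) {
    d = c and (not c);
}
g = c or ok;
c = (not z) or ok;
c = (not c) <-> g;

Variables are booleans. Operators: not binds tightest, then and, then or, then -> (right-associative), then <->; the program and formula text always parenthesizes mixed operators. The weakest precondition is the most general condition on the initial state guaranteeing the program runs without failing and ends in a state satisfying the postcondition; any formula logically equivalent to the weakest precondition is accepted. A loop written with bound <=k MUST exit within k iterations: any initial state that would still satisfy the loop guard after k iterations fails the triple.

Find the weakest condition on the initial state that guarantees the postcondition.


Working backward. After the program, the postcondition (g and (d and (not g))) -> ((ok and (not ok)) <-> (not ok)) must hold; in canonical form it is true.
Before c := (not c) <-> g: true
Before c := (not z) or ok: true
Before g := c or ok: true
Before the loop (bound <=1), unroll the exhaustion recursion (WP_0 = exit-now case; WP_j = one more guarded iteration, up to j = 1):
  WP_0: not z
  WP_1: z -> (not z)
So before the loop: z -> (not z)
Answer: WP = z -> (not z)


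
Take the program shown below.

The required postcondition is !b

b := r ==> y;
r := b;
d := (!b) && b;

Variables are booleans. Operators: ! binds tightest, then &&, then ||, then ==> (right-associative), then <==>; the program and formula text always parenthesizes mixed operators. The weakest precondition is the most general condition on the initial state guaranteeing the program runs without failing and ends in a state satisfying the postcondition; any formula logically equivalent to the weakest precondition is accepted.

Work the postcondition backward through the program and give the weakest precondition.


Working backward. After the program, !b must hold.
Before d := (!b) && b: !b
Before r := b: !b
Before b := r ==> y: !(r ==> y)
Answer: WP = !(r ==> y)


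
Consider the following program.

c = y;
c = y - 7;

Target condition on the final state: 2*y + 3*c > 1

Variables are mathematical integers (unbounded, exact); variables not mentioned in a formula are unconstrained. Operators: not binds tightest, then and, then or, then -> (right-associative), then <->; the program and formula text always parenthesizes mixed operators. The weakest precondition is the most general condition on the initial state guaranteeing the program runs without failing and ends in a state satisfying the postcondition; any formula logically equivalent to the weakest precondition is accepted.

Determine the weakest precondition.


Working backward. After the program, the postcondition 2*y + 3*c > 1 must hold; in canonical form it is 3*c + 2*y > 1.
Before c := y - 7: 5*y > 22
Before c := y: 5*y > 22
Answer: WP = 5*y > 22


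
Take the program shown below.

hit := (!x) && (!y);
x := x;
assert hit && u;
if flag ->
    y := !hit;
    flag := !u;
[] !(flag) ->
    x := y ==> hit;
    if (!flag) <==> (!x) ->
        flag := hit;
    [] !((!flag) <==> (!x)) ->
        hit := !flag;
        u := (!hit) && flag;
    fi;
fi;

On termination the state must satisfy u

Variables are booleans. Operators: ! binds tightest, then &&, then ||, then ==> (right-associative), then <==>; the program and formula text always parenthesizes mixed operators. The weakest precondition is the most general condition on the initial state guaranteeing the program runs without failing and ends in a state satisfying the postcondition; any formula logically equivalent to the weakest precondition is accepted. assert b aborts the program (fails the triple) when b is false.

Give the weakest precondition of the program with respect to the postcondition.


Working backward. After the program, u must hold.
Then branch requires u; else branch requires (((!flag) <==> (!(y ==> hit))) ==> u) && ((!((!flag) <==> (!(y ==> hit)))) ==> flag).
Before the if: (flag ==> u) && ((!flag) ==> ((((!flag) <==> (!(y ==> hit))) ==> u) && ((!((!flag) <==> (!(y ==> hit)))) ==> flag)))
Before assert hit && u: hit && u && (flag ==> u) && ((!flag) ==> ((((!flag) <==> (!(y ==> hit))) ==> u) && ((!((!flag) <==> (!(y ==> hit)))) ==> flag)))
Before x := x: hit && u && (flag ==> u) && ((!flag) ==> ((((!flag) <==> (!(y ==> hit))) ==> u) && ((!((!flag) <==> (!(y ==> hit)))) ==> flag)))
Before hit := (!x) && (!y): (!x) && (!y) && u && (flag ==> u) && ((!flag) ==> ((((!flag) <==> (!(y ==> ((!x) && (!y))))) ==> u) && ((!((!flag) <==> (!(y ==> ((!x) && (!y)))))) ==> flag)))
Answer: WP = (!x) && (!y) && u && (flag ==> u) && ((!flag) ==> ((((!flag) <==> (!(y ==> ((!x) && (!y))))) ==> u) && ((!((!flag) <==> (!(y ==> ((!x) && (!y)))))) ==> flag)))


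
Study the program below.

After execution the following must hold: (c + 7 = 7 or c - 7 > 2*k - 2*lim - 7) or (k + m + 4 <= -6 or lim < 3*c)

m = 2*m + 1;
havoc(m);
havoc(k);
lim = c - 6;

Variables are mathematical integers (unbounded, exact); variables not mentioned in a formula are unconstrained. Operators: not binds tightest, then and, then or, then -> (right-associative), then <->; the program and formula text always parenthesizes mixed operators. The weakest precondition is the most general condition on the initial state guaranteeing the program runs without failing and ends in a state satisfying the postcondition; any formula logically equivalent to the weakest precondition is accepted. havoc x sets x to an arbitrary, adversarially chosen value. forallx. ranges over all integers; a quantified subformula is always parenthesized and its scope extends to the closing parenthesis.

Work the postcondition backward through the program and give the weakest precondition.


Working backward. After the program, the postcondition (c + 7 = 7 or c - 7 > 2*k - 2*lim - 7) or (k + m + 4 <= -6 or lim < 3*c) must hold; in canonical form it is c = 0 or c + 2*lim > 2*k or k + m <= -10 or lim < 3*c.
Before lim := c - 6: c = 0 or 3*c > 2*k + 12 or k + m <= -10 or 2*c > -6
Before havoc k: forall k_1. (c = 0 or 3*c > 2*k_1 + 12 or k_1 + m <= -10 or 2*c > -6)
Before havoc m: forall m_1. (forall k_1. (c = 0 or 3*c > 2*k_1 + 12 or k_1 + m_1 <= -10 or 2*c > -6))
Before m := 2*m + 1: forall m_1. (forall k_1. (c = 0 or 3*c > 2*k_1 + 12 or k_1 + m_1 <= -10 or 2*c > -6))
Answer: WP = forall m_1. (forall k_1. (c = 0 or 3*c > 2*k_1 + 12 or k_1 + m_1 <= -10 or 2*c > -6))


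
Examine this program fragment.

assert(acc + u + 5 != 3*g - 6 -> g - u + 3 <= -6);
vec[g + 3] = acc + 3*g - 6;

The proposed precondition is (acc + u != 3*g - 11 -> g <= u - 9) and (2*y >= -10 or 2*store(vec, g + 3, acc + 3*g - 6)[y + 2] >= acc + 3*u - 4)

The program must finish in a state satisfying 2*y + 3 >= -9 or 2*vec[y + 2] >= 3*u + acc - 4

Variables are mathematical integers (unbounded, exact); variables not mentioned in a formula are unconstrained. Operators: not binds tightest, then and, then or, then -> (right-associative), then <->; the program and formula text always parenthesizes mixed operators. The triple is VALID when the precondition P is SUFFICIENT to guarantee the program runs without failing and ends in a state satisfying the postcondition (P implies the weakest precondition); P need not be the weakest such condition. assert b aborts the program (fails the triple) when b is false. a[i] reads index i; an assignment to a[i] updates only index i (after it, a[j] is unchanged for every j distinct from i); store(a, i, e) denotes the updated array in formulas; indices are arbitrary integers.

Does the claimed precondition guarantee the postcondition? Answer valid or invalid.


Working backward. After the program, the postcondition 2*y + 3 >= -9 or 2*vec[y + 2] >= 3*u + acc - 4 must hold; in canonical form it is 2*y >= -12 or 2*vec[y + 2] >= acc + 3*u - 4.
Before vec[g + 3] := acc + 3*g - 6: 2*y >= -12 or 2*store(vec, g + 3, acc + 3*g - 6)[y + 2] >= acc + 3*u - 4
Before assert acc + u + 5 != 3*g - 6 -> g - u + 3 <= -6: (acc + u != 3*g - 11 -> g <= u - 9) and (2*y >= -12 or 2*store(vec, g + 3, acc + 3*g - 6)[y + 2] >= acc + 3*u - 4)
The weakest precondition is (acc + u != 3*g - 11 -> g <= u - 9) and (2*y >= -12 or 2*store(vec, g + 3, acc + 3*g - 6)[y + 2] >= acc + 3*u - 4).
Check whether (acc + u != 3*g - 11 -> g <= u - 9) and (2*y >= -10 or 2*store(vec, g + 3, acc + 3*g - 6)[y + 2] >= acc + 3*u - 4) implies it.
Every state satisfying the precondition satisfies the weakest precondition: the implication holds.
Answer: valid


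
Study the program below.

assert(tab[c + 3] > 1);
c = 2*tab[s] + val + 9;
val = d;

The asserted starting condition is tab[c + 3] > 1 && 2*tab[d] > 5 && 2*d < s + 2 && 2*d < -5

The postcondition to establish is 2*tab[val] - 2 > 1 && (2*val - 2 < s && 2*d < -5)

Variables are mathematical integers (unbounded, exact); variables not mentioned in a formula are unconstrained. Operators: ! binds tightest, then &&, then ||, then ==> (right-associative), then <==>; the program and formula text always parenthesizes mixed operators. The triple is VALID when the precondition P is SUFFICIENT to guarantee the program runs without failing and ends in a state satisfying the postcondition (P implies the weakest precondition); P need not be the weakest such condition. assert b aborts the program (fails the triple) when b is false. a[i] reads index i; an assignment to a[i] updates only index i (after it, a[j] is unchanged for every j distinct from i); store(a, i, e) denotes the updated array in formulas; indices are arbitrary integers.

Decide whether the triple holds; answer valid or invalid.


Working backward. After the program, the postcondition 2*tab[val] - 2 > 1 && (2*val - 2 < s && 2*d < -5) must hold; in canonical form it is 2*tab[val] > 3 && 2*val < s + 2 && 2*d < -5.
Before val := d: 2*tab[d] > 3 && 2*d < s + 2 && 2*d < -5
Before c := 2*tab[s] + val + 9: 2*tab[d] > 3 && 2*d < s + 2 && 2*d < -5
Before assert tab[c + 3] > 1: tab[c + 3] > 1 && 2*tab[d] > 3 && 2*d < s + 2 && 2*d < -5
The weakest precondition is tab[c + 3] > 1 && 2*tab[d] > 3 && 2*d < s + 2 && 2*d < -5.
Check whether tab[c + 3] > 1 && 2*tab[d] > 5 && 2*d < s + 2 && 2*d < -5 implies it.
Every state satisfying the precondition satisfies the weakest precondition: the implication holds.
Answer: valid


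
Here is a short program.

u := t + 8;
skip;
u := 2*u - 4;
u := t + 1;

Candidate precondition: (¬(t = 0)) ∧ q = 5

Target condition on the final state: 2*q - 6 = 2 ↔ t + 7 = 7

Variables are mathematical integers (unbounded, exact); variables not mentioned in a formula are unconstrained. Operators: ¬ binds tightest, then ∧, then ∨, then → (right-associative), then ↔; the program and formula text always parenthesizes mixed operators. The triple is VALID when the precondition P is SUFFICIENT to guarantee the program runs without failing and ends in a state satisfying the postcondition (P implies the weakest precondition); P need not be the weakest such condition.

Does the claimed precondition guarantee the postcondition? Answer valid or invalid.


Working backward. After the program, the postcondition 2*q - 6 = 2 ↔ t + 7 = 7 must hold; in canonical form it is 2*q = 8 ↔ t = 0.
Before u := t + 1: 2*q = 8 ↔ t = 0
Before u := 2*u - 4: 2*q = 8 ↔ t = 0
Before skip: 2*q = 8 ↔ t = 0
Before u := t + 8: 2*q = 8 ↔ t = 0
The weakest precondition is 2*q = 8 ↔ t = 0.
Check whether (¬(t = 0)) ∧ q = 5 implies it.
Every state satisfying the precondition satisfies the weakest precondition: the implication holds.
Answer: valid


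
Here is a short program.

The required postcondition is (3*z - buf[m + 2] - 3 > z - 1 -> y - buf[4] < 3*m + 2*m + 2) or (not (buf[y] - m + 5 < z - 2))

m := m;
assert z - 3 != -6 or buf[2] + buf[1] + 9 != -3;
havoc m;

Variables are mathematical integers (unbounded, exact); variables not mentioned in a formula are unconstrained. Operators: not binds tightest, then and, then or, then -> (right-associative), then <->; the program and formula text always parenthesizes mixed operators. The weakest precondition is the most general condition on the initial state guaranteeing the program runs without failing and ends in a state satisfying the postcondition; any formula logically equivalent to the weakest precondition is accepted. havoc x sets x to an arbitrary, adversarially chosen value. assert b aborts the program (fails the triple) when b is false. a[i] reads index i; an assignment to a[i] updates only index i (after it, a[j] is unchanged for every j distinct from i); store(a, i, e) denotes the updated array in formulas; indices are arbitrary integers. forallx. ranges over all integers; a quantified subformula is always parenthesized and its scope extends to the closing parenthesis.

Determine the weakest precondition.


Working backward. After the program, the postcondition (3*z - buf[m + 2] - 3 > z - 1 -> y - buf[4] < 3*m + 2*m + 2) or (not (buf[y] - m + 5 < z - 2)) must hold; in canonical form it is (2*z > buf[m + 2] + 2 -> y < buf[4] + 5*m + 2) or (not (buf[y] < m + z - 7)).
Before havoc m: forall m_1. ((2*z > buf[m_1 + 2] + 2 -> y < buf[4] + 5*m_1 + 2) or (not (buf[y] < m_1 + z - 7)))
Before assert z - 3 != -6 or buf[2] + buf[1] + 9 != -3: (z != -3 or buf[1] + buf[2] != -12) and (forall m_1. ((2*z > buf[m_1 + 2] + 2 -> y < buf[4] + 5*m_1 + 2) or (not (buf[y] < m_1 + z - 7))))
Before m := m: (z != -3 or buf[1] + buf[2] != -12) and (forall m_1. ((2*z > buf[m_1 + 2] + 2 -> y < buf[4] + 5*m_1 + 2) or (not (buf[y] < m_1 + z - 7))))
Answer: WP = (z != -3 or buf[1] + buf[2] != -12) and (forall m_1. ((2*z > buf[m_1 + 2] + 2 -> y < buf[4] + 5*m_1 + 2) or (not (buf[y] < m_1 + z - 7))))


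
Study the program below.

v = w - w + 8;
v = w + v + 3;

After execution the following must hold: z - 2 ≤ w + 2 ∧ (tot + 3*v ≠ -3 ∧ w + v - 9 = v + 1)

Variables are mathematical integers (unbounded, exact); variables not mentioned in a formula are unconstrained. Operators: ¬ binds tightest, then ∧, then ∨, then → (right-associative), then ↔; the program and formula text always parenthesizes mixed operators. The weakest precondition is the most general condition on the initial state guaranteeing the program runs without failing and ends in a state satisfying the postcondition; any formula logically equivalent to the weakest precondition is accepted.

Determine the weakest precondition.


Working backward. After the program, the postcondition z - 2 ≤ w + 2 ∧ (tot + 3*v ≠ -3 ∧ w + v - 9 = v + 1) must hold; in canonical form it is z ≤ w + 4 ∧ tot + 3*v ≠ -3 ∧ w = 10.
Before v := w + v + 3: z ≤ w + 4 ∧ tot + 3*v + 3*w ≠ -12 ∧ w = 10
Before v := w - w + 8: z ≤ w + 4 ∧ tot + 3*w ≠ -36 ∧ w = 10
Answer: WP = z ≤ w + 4 ∧ tot + 3*w ≠ -36 ∧ w = 10


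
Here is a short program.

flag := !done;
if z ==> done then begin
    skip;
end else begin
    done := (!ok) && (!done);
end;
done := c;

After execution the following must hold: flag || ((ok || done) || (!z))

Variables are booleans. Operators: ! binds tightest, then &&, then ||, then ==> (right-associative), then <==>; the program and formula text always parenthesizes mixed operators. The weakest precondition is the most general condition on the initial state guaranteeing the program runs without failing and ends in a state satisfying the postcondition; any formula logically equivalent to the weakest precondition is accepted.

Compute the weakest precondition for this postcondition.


Working backward. After the program, the postcondition flag || ((ok || done) || (!z)) must hold; in canonical form it is flag || ok || done || (!z).
Before done := c: flag || ok || c || (!z)
Then branch requires flag || ok || c || (!z); else branch requires flag || ok || c || (!z).
Before the if: ((z ==> done) ==> (flag || ok || c || (!z))) && ((!(z ==> done)) ==> (flag || ok || c || (!z)))
Before flag := !done: ((z ==> done) ==> ((!done) || ok || c || (!z))) && ((!(z ==> done)) ==> ((!done) || ok || c || (!z)))
Answer: WP = ((z ==> done) ==> ((!done) || ok || c || (!z))) && ((!(z ==> done)) ==> ((!done) || ok || c || (!z)))


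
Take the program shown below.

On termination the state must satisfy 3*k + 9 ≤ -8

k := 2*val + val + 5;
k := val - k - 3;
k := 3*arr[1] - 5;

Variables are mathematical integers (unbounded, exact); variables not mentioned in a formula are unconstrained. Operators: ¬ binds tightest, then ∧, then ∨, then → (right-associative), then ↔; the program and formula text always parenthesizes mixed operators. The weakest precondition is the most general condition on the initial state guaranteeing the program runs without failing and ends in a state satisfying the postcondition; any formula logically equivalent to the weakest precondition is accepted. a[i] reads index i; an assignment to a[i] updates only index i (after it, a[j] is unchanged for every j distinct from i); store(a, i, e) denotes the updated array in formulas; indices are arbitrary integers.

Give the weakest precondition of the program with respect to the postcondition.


Working backward. After the program, the postcondition 3*k + 9 ≤ -8 must hold; in canonical form it is 3*k ≤ -17.
Before k := 3*arr[1] - 5: 9*arr[1] ≤ -2
Before k := val - k - 3: 9*arr[1] ≤ -2
Before k := 2*val + val + 5: 9*arr[1] ≤ -2
Answer: WP = 9*arr[1] ≤ -2


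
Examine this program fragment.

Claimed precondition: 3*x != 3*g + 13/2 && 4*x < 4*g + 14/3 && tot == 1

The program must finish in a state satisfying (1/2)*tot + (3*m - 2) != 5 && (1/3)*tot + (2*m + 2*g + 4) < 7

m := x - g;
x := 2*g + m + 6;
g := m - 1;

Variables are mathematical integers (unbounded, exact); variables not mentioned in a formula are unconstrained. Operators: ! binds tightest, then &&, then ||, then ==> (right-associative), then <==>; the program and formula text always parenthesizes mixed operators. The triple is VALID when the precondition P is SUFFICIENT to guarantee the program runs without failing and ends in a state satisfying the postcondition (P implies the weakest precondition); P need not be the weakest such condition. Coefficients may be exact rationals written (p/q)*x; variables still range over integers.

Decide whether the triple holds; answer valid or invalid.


Working backward. After the program, the postcondition (1/2)*tot + (3*m - 2) != 5 && (1/3)*tot + (2*m + 2*g + 4) < 7 must hold; in canonical form it is 3*m + (1/2)*tot != 7 && 2*g + 2*m + (1/3)*tot < 3.
Before g := m - 1: 3*m + (1/2)*tot != 7 && 4*m + (1/3)*tot < 5
Before x := 2*g + m + 6: 3*m + (1/2)*tot != 7 && 4*m + (1/3)*tot < 5
Before m := x - g: (1/2)*tot + 3*x != 3*g + 7 && (1/3)*tot + 4*x < 4*g + 5
The weakest precondition is (1/2)*tot + 3*x != 3*g + 7 && (1/3)*tot + 4*x < 4*g + 5.
Check whether 3*x != 3*g + 13/2 && 4*x < 4*g + 14/3 && tot == 1 implies it.
Every state satisfying the precondition satisfies the weakest precondition: the implication holds.
Answer: valid


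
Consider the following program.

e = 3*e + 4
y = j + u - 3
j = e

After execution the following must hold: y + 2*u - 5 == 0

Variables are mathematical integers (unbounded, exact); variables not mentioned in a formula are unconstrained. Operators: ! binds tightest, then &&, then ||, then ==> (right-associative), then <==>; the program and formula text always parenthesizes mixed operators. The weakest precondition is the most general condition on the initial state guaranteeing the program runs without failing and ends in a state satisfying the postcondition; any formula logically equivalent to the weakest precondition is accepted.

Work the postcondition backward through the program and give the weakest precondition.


Working backward. After the program, the postcondition y + 2*u - 5 == 0 must hold; in canonical form it is 2*u + y == 5.
Before j := e: 2*u + y == 5
Before y := j + u - 3: j + 3*u == 8
Before e := 3*e + 4: j + 3*u == 8
Answer: WP = j + 3*u == 8


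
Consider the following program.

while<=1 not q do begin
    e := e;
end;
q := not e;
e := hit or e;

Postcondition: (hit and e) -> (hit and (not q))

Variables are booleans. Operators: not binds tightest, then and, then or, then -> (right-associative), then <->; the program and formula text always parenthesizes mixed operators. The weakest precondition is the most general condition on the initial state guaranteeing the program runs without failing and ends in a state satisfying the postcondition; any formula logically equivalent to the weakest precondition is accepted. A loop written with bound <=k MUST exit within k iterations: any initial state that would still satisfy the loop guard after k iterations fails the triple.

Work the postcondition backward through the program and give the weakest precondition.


Working backward. After the program, (hit and e) -> (hit and (not q)) must hold.
Before e := hit or e: (hit and (hit or e)) -> (hit and (not q))
Before q := not e: (hit and (hit or e)) -> (hit and e)
Before the loop (bound <=1), unroll the exhaustion recursion (WP_0 = exit-now case; WP_j = one more guarded iteration, up to j = 1):
  WP_0: q and ((hit and (hit or e)) -> (hit and e))
  WP_1: ((not q) -> (q and ((hit and (hit or e)) -> (hit and e)))) and (q -> ((hit and (hit or e)) -> (hit and e)))
So before the loop: ((not q) -> (q and ((hit and (hit or e)) -> (hit and e)))) and (q -> ((hit and (hit or e)) -> (hit and e)))
Answer: WP = ((not q) -> (q and ((hit and (hit or e)) -> (hit and e)))) and (q -> ((hit and (hit or e)) -> (hit and e)))


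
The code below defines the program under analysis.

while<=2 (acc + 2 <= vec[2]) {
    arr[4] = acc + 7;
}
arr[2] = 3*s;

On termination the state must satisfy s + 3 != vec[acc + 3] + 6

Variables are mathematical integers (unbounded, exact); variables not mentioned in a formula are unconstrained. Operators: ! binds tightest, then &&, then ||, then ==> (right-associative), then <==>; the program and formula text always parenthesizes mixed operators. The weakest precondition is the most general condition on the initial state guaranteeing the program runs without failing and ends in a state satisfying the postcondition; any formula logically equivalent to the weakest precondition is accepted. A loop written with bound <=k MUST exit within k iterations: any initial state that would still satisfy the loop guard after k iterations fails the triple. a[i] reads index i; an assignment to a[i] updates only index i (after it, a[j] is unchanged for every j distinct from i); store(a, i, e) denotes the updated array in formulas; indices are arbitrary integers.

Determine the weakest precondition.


Working backward. After the program, the postcondition s + 3 != vec[acc + 3] + 6 must hold; in canonical form it is s != vec[acc + 3] + 3.
Before arr[2] := 3*s: s != vec[acc + 3] + 3
Before the loop (bound <=2), unroll the exhaustion recursion (WP_0 = exit-now case; WP_j = one more guarded iteration, up to j = 2):
  WP_0: (!(acc <= vec[2] - 2)) && s != vec[acc + 3] + 3
  WP_1: (acc <= vec[2] - 2 ==> ((!(acc <= vec[2] - 2)) && s != vec[acc + 3] + 3)) && ((!(acc <= vec[2] - 2)) ==> s != vec[acc + 3] + 3)
  WP_2: (acc <= vec[2] - 2 ==> ((acc <= vec[2] - 2 ==> ((!(acc <= vec[2] - 2)) && s != vec[acc + 3] + 3)) && ((!(acc <= vec[2] - 2)) ==> s != vec[acc + 3] + 3))) && ((!(acc <= vec[2] - 2)) ==> s != vec[acc + 3] + 3)
So before the loop: (acc <= vec[2] - 2 ==> ((acc <= vec[2] - 2 ==> ((!(acc <= vec[2] - 2)) && s != vec[acc + 3] + 3)) && ((!(acc <= vec[2] - 2)) ==> s != vec[acc + 3] + 3))) && ((!(acc <= vec[2] - 2)) ==> s != vec[acc + 3] + 3)
Answer: WP = (acc <= vec[2] - 2 ==> ((acc <= vec[2] - 2 ==> ((!(acc <= vec[2] - 2)) && s != vec[acc + 3] + 3)) && ((!(acc <= vec[2] - 2)) ==> s != vec[acc + 3] + 3))) && ((!(acc <= vec[2] - 2)) ==> s != vec[acc + 3] + 3)


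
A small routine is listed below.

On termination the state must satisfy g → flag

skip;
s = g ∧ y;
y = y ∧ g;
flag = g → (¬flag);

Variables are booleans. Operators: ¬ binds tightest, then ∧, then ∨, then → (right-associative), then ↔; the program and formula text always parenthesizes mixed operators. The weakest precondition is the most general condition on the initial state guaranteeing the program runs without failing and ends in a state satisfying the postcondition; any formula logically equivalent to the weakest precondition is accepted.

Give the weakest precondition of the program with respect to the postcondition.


Working backward. After the program, g → flag must hold.
Before flag := g → (¬flag): g → (g → (¬flag))
Before y := y ∧ g: g → (g → (¬flag))
Before s := g ∧ y: g → (g → (¬flag))
Before skip: g → (g → (¬flag))
Answer: WP = g → (g → (¬flag))


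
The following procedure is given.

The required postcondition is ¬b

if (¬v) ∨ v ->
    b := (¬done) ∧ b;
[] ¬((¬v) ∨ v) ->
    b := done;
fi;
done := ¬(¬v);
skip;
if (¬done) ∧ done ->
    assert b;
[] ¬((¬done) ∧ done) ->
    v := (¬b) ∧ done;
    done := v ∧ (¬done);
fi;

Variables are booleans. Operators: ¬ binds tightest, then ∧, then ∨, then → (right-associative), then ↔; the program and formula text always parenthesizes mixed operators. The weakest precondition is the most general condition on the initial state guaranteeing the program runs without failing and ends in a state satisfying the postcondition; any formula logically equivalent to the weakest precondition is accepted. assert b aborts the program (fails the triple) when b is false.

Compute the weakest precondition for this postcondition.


Working backward. After the program, ¬b must hold.
Then branch requires false; else branch requires ¬b.
Before the if: ¬b
Before skip: ¬b
Before done := ¬(¬v): ¬b
Then branch requires ¬((¬done) ∧ b); else branch requires ¬done.
Before the if: ¬((¬done) ∧ b)
Answer: WP = ¬((¬done) ∧ b)
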